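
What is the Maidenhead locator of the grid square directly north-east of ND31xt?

ND41au

Longitude subsquare x = 23; +1 → 24, wraps to 0 = a, carry into square.
Longitude square 3; +1 → 4.
Latitude subsquare t = 19; +1 → 20 = u.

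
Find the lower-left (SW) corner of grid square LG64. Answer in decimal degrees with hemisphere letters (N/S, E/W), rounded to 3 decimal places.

Field L=11, G=6: +11·20° lon, +6·10° lat → SW at lon 40°, lat -30°.
Square 6, 4: +6·2° lon, +4·1° lat → SW at lon 52°, lat -26°.
latitude 26.000° S, longitude 52.000° E.

26.000° S, 52.000° E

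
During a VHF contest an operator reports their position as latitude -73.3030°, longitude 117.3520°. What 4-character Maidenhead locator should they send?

Offset from 180°W / 90°S: lon 297.35°, lat 16.70°.
Field (20°×10°, letters A–R): lon ⌊297.35/20⌋ = 14 → O; lat ⌊16.70/10⌋ = 1 → B.
Square (2°×1°, digits 0–9): lon ⌊17.35/2⌋ = 8; lat ⌊6.70/1⌋ = 6.

OB86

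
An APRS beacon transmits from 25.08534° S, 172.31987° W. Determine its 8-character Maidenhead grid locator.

Shift to the Maidenhead origin (180°W, 90°S): lon 7.68013, lat 64.91466.
Field: lon ⌊7.68013/20⌋ = 0 → A; lat ⌊64.91466/10⌋ = 6 → G.
Square: lon ⌊7.68013/2⌋ = 3; lat ⌊4.91466/1⌋ = 4.
Subsquare: lon ⌊1.68013/0.0833333⌋ = 20 → u; lat ⌊0.91466/0.0416667⌋ = 21 → v.
Extended square: lon ⌊0.01346/0.00833333⌋ = 1; lat ⌊0.03966/0.00416667⌋ = 9.

AG34uv19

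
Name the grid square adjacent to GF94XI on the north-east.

HF04aj

Longitude subsquare x = 23; +1 → 24, wraps to 0 = a, carry into square.
Longitude square 9; +1 → 10, wraps to 0, carry into field.
Longitude field G = 6; +1 → 7 = H.
Latitude subsquare i = 8; +1 → 9 = j.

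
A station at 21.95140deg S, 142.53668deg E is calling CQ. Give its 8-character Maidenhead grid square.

Add 180° to longitude and 90° to latitude: 322.53668, 68.04860.
Field: lon ⌊322.53668/20⌋ = 16 → Q; lat ⌊68.04860/10⌋ = 6 → G.
Square: lon ⌊2.53668/2⌋ = 1; lat ⌊8.04860/1⌋ = 8.
Subsquare: lon ⌊0.53668/0.0833333⌋ = 6 → g; lat ⌊0.04860/0.0416667⌋ = 1 → b.
Extended square: lon ⌊0.03668/0.00833333⌋ = 4; lat ⌊0.00693/0.00416667⌋ = 1.

QG18gb41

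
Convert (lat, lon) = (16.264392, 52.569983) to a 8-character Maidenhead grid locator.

LK66gg83

Add 180° to longitude and 90° to latitude: 232.56998, 106.26439.
Field: 232.56998/20 → 11 → L, 106.26439/10 → 10 → K; chars LK.
Square: 12.56998/2 → 6, 6.26439/1 → 6; chars 66.
Subsquare: 0.56998/0.0833333 → 6 → g, 0.26439/0.0416667 → 6 → g; chars gg.
Extended square: 0.06998/0.00833333 → 8, 0.01439/0.00416667 → 3; chars 83.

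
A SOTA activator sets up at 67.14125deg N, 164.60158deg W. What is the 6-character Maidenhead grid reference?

Add 180° to longitude and 90° to latitude: 15.3984, 157.1413.
Field: lon ⌊15.3984/20⌋ = 0 → A; lat ⌊157.1413/10⌋ = 15 → P.
Square: lon ⌊15.3984/2⌋ = 7; lat ⌊7.1413/1⌋ = 7.
Subsquare: lon ⌊1.3984/0.0833333⌋ = 16 → q; lat ⌊0.1413/0.0416667⌋ = 3 → d.

AP77qd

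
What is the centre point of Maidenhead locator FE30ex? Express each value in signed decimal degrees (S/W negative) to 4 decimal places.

-49.0208, -73.6250

Field F=5, E=4: +5·20° lon, +4·10° lat → SW at lon -80°, lat -50°.
Square 3, 0: +3·2° lon, +0·1° lat → SW at lon -74°, lat -50°.
Subsquare e=4, x=23: +4·0.0833333° lon, +23·0.0416667° lat → SW at lon -73.6667°, lat -49.0417°.
Cell spans 0.0833333° lon × 0.0416667° lat. Centre is SW corner plus half of each.
latitude -49.0208, longitude -73.6250.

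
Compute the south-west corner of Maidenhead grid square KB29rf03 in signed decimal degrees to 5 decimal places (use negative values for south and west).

-70.77917, 25.41667

Field K=10, B=1: +10·20° lon, +1·10° lat → SW at lon 20°, lat -80°.
Square 2, 9: +2·2° lon, +9·1° lat → SW at lon 24°, lat -71°.
Subsquare r=17, f=5: +17·0.0833333° lon, +5·0.0416667° lat → SW at lon 25.4167°, lat -70.7917°.
Extended square 0, 3: +0·0.00833333° lon, +3·0.00416667° lat → SW at lon 25.4167°, lat -70.7792°.
latitude -70.77917, longitude 25.41667.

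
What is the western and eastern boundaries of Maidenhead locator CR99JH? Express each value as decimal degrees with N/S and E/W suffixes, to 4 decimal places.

Field C=2, R=17: +2·20° lon, +17·10° lat → SW at lon -140°, lat 80°.
Square 9, 9: +9·2° lon, +9·1° lat → SW at lon -122°, lat 89°.
Subsquare j=9, h=7: +9·0.0833333° lon, +7·0.0416667° lat → SW at lon -121.25°, lat 89.2917°.
Cell spans 0.0833333° lon × 0.0416667° lat.
west 121.2500° W, east 121.1667° W.

121.2500° W, 121.1667° W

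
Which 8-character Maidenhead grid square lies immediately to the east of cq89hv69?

CQ89hv79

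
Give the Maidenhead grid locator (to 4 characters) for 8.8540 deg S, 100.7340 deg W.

Shift to the Maidenhead origin (180°W, 90°S): lon 79.27, lat 81.15.
Field: 79.27/20 → 3 → D, 81.15/10 → 8 → I; chars DI.
Square: 19.27/2 → 9, 1.15/1 → 1; chars 91.

DI91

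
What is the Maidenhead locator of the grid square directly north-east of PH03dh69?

PH03di70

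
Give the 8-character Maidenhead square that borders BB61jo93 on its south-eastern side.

BB61ko02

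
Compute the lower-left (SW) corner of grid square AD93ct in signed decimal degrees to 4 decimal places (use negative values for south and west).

-56.2083, -161.8333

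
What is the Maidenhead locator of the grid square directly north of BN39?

BO30

Latitude square 9; +1 → 10, wraps to 0, carry into field.
Latitude field N = 13; +1 → 14 = O.
The longitude characters are unchanged.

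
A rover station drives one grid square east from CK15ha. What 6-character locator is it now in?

CK15ia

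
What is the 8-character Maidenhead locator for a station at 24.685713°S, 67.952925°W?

Shift to the Maidenhead origin (180°W, 90°S): lon 112.04708, lat 65.31429.
Field (20°×10°, letters A–R): lon ⌊112.04708/20⌋ = 5 → F; lat ⌊65.31429/10⌋ = 6 → G.
Square (2°×1°, digits 0–9): lon ⌊12.04708/2⌋ = 6; lat ⌊5.31429/1⌋ = 5.
Subsquare (5′×2.5′, letters a–x): lon ⌊0.04708/0.0833333⌋ = 0 → a; lat ⌊0.31429/0.0416667⌋ = 7 → h.
Extended square (30″×15″, digits 0–9): lon ⌊0.04708/0.00833333⌋ = 5; lat ⌊0.02262/0.00416667⌋ = 5.

FG65ah55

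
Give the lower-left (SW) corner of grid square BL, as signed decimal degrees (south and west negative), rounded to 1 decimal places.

Field B=1, L=11: +1·20° lon, +11·10° lat → SW at lon -160°, lat 20°.
latitude 20.0, longitude -160.0.

20.0, -160.0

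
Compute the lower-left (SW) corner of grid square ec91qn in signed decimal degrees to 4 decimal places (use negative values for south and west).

-68.4583, -80.6667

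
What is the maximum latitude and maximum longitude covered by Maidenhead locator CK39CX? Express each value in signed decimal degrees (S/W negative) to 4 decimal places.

20.0000, -133.7500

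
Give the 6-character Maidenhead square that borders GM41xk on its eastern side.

GM51ak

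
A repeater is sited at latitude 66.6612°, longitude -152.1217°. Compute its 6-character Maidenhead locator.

Add 180° to longitude and 90° to latitude: 27.8783, 156.6612.
Field (20°×10°, letters A–R): 27.8783/20 → 1 → B, 156.6612/10 → 15 → P; chars BP.
Square (2°×1°, digits 0–9): 7.8783/2 → 3, 6.6612/1 → 6; chars 36.
Subsquare (5′×2.5′, letters a–x): 1.8783/0.0833333 → 22 → w, 0.6612/0.0416667 → 15 → p; chars wp.

BP36wp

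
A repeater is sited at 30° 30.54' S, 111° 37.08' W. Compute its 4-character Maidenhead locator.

DF49

Offset from 180°W / 90°S: lon 68.38°, lat 59.49°.
Field: lon ⌊68.38/20⌋ = 3 → D; lat ⌊59.49/10⌋ = 5 → F.
Square: lon ⌊8.38/2⌋ = 4; lat ⌊9.49/1⌋ = 9.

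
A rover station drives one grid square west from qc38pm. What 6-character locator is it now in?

QC38om

Longitude subsquare p = 15; −1 → 14 = o.
The latitude characters are unchanged.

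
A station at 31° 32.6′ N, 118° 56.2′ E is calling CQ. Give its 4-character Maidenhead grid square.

OM91

Add 180° to longitude and 90° to latitude: 298.94, 121.54.
Field: lon ⌊298.94/20⌋ = 14 → O; lat ⌊121.54/10⌋ = 12 → M.
Square: lon ⌊18.94/2⌋ = 9; lat ⌊1.54/1⌋ = 1.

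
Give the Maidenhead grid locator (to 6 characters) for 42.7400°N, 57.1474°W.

Offset from 180°W / 90°S: lon 122.8526°, lat 132.7400°.
Field: 122.8526/20 → 6 → G, 132.7400/10 → 13 → N; chars GN.
Square: 2.8526/2 → 1, 2.7400/1 → 2; chars 12.
Subsquare: 0.8526/0.0833333 → 10 → k, 0.7400/0.0416667 → 17 → r; chars kr.

GN12kr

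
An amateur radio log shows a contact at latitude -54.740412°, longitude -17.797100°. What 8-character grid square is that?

ID15cg42

Offset from 180°W / 90°S: lon 162.20290°, lat 35.25959°.
Field: lon ⌊162.20290/20⌋ = 8 → I; lat ⌊35.25959/10⌋ = 3 → D.
Square: lon ⌊2.20290/2⌋ = 1; lat ⌊5.25959/1⌋ = 5.
Subsquare: lon ⌊0.20290/0.0833333⌋ = 2 → c; lat ⌊0.25959/0.0416667⌋ = 6 → g.
Extended square: lon ⌊0.03623/0.00833333⌋ = 4; lat ⌊0.00959/0.00416667⌋ = 2.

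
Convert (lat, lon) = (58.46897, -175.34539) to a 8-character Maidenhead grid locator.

AO28hl82

Shift to the Maidenhead origin (180°W, 90°S): lon 4.65461, lat 148.46897.
Field: lon ⌊4.65461/20⌋ = 0 → A; lat ⌊148.46897/10⌋ = 14 → O.
Square: lon ⌊4.65461/2⌋ = 2; lat ⌊8.46897/1⌋ = 8.
Subsquare: lon ⌊0.65461/0.0833333⌋ = 7 → h; lat ⌊0.46897/0.0416667⌋ = 11 → l.
Extended square: lon ⌊0.07128/0.00833333⌋ = 8; lat ⌊0.01064/0.00416667⌋ = 2.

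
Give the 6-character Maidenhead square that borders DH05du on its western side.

Longitude subsquare d = 3; −1 → 2 = c.
The latitude characters are unchanged.

DH05cu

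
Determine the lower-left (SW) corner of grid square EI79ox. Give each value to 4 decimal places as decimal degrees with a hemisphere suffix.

Field E=4, I=8: +4·20° lon, +8·10° lat → SW at lon -100°, lat -10°.
Square 7, 9: +7·2° lon, +9·1° lat → SW at lon -86°, lat -1°.
Subsquare o=14, x=23: +14·0.0833333° lon, +23·0.0416667° lat → SW at lon -84.8333°, lat -0.0416667°.
latitude 0.0417° S, longitude 84.8333° W.

0.0417° S, 84.8333° W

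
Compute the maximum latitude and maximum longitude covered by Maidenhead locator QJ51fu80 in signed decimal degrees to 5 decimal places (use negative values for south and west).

Field Q=16, J=9: +16·20° lon, +9·10° lat → SW at lon 140°, lat 0°.
Square 5, 1: +5·2° lon, +1·1° lat → SW at lon 150°, lat 1°.
Subsquare f=5, u=20: +5·0.0833333° lon, +20·0.0416667° lat → SW at lon 150.417°, lat 1.83333°.
Extended square 8, 0: +8·0.00833333° lon, +0·0.00416667° lat → SW at lon 150.483°, lat 1.83333°.
Cell spans 0.00833333° lon × 0.00416667° lat. NE corner is SW corner plus one full cell.
latitude 1.83750, longitude 150.49167.

1.83750, 150.49167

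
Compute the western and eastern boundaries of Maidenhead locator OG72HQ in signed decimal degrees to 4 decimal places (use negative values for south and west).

114.5833, 114.6667

Field O=14, G=6: +14·20° lon, +6·10° lat → SW at lon 100°, lat -30°.
Square 7, 2: +7·2° lon, +2·1° lat → SW at lon 114°, lat -28°.
Subsquare h=7, q=16: +7·0.0833333° lon, +16·0.0416667° lat → SW at lon 114.583°, lat -27.3333°.
Cell spans 0.0833333° lon × 0.0416667° lat.
west 114.5833, east 114.6667.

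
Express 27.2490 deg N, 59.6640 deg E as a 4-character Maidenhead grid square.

Shift to the Maidenhead origin (180°W, 90°S): lon 239.66, lat 117.25.
Field: 239.66/20 → 11 → L, 117.25/10 → 11 → L; chars LL.
Square: 19.66/2 → 9, 7.25/1 → 7; chars 97.

LL97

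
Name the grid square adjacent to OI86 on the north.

Latitude square 6; +1 → 7.
The longitude characters are unchanged.

OI87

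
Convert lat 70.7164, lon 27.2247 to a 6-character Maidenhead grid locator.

Shift to the Maidenhead origin (180°W, 90°S): lon 207.2247, lat 160.7164.
Field: lon ⌊207.2247/20⌋ = 10 → K; lat ⌊160.7164/10⌋ = 16 → Q.
Square: lon ⌊7.2247/2⌋ = 3; lat ⌊0.7164/1⌋ = 0.
Subsquare: lon ⌊1.2247/0.0833333⌋ = 14 → o; lat ⌊0.7164/0.0416667⌋ = 17 → r.

KQ30or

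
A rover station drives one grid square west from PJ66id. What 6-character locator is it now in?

PJ66hd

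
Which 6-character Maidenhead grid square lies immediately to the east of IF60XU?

Longitude subsquare x = 23; +1 → 24, wraps to 0 = a, carry into square.
Longitude square 6; +1 → 7.
The latitude characters are unchanged.

IF70au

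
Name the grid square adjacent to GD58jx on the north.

Latitude subsquare x = 23; +1 → 24, wraps to 0 = a, carry into square.
Latitude square 8; +1 → 9.
The longitude characters are unchanged.

GD59ja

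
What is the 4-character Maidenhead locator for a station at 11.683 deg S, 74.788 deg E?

MH78

Add 180° to longitude and 90° to latitude: 254.79, 78.32.
Field (20°×10°, letters A–R): lon ⌊254.79/20⌋ = 12 → M; lat ⌊78.32/10⌋ = 7 → H.
Square (2°×1°, digits 0–9): lon ⌊14.79/2⌋ = 7; lat ⌊8.32/1⌋ = 8.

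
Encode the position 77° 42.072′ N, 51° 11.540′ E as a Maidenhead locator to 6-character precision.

LQ57oq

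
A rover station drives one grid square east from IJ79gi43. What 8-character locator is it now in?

IJ79gi53

Longitude extended square 4; +1 → 5.
The latitude characters are unchanged.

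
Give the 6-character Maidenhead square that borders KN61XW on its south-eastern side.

Longitude subsquare x = 23; +1 → 24, wraps to 0 = a, carry into square.
Longitude square 6; +1 → 7.
Latitude subsquare w = 22; −1 → 21 = v.

KN71av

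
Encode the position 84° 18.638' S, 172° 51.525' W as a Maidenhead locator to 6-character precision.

Offset from 180°W / 90°S: lon 7.1413°, lat 5.6894°.
Field: 7.1413/20 → 0 → A, 5.6894/10 → 0 → A; chars AA.
Square: 7.1413/2 → 3, 5.6894/1 → 5; chars 35.
Subsquare: 1.1413/0.0833333 → 13 → n, 0.6894/0.0416667 → 16 → q; chars nq.

AA35nq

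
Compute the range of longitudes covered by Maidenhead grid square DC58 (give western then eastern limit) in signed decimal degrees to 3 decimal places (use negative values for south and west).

-110.000, -108.000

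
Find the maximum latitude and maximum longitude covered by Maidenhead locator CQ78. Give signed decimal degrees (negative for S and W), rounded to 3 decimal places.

79.000, -124.000

Field C=2, Q=16: +2·20° lon, +16·10° lat → SW at lon -140°, lat 70°.
Square 7, 8: +7·2° lon, +8·1° lat → SW at lon -126°, lat 78°.
Cell spans 2° lon × 1° lat. NE corner is SW corner plus one full cell.
latitude 79.000, longitude -124.000.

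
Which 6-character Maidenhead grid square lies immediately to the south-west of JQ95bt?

JQ95as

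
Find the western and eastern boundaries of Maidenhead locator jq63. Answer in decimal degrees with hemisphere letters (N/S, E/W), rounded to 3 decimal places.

12.000° E, 14.000° E

Field J=9, Q=16: +9·20° lon, +16·10° lat → SW at lon 0°, lat 70°.
Square 6, 3: +6·2° lon, +3·1° lat → SW at lon 12°, lat 73°.
Cell spans 2° lon × 1° lat.
west 12.000° E, east 14.000° E.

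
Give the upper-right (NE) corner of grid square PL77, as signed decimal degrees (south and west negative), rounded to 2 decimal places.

Field P=15, L=11: +15·20° lon, +11·10° lat → SW at lon 120°, lat 20°.
Square 7, 7: +7·2° lon, +7·1° lat → SW at lon 134°, lat 27°.
Cell spans 2° lon × 1° lat. NE corner is SW corner plus one full cell.
latitude 28.00, longitude 136.00.

28.00, 136.00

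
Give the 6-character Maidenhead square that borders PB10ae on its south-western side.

PB00xd

Longitude subsquare a = 0; −1 → -1, wraps to 23 = x, carry into square.
Longitude square 1; −1 → 0.
Latitude subsquare e = 4; −1 → 3 = d.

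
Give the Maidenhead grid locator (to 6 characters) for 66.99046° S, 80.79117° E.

Offset from 180°W / 90°S: lon 260.7912°, lat 23.0095°.
Field: lon ⌊260.7912/20⌋ = 13 → N; lat ⌊23.0095/10⌋ = 2 → C.
Square: lon ⌊0.7912/2⌋ = 0; lat ⌊3.0095/1⌋ = 3.
Subsquare: lon ⌊0.7912/0.0833333⌋ = 9 → j; lat ⌊0.0095/0.0416667⌋ = 0 → a.

NC03ja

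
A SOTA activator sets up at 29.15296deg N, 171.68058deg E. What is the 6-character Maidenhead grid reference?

Add 180° to longitude and 90° to latitude: 351.6806, 119.1530.
Field: 351.6806/20 → 17 → R, 119.1530/10 → 11 → L; chars RL.
Square: 11.6806/2 → 5, 9.1530/1 → 9; chars 59.
Subsquare: 1.6806/0.0833333 → 20 → u, 0.1530/0.0416667 → 3 → d; chars ud.

RL59ud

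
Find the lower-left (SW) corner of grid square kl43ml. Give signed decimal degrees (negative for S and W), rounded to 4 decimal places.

23.4583, 29.0000

Field K=10, L=11: +10·20° lon, +11·10° lat → SW at lon 20°, lat 20°.
Square 4, 3: +4·2° lon, +3·1° lat → SW at lon 28°, lat 23°.
Subsquare m=12, l=11: +12·0.0833333° lon, +11·0.0416667° lat → SW at lon 29°, lat 23.4583°.
latitude 23.4583, longitude 29.0000.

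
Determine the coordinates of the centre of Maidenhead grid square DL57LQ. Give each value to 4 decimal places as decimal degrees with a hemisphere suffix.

27.6875° N, 109.0417° W

Field D=3, L=11: +3·20° lon, +11·10° lat → SW at lon -120°, lat 20°.
Square 5, 7: +5·2° lon, +7·1° lat → SW at lon -110°, lat 27°.
Subsquare l=11, q=16: +11·0.0833333° lon, +16·0.0416667° lat → SW at lon -109.083°, lat 27.6667°.
Cell spans 0.0833333° lon × 0.0416667° lat. Centre is SW corner plus half of each.
latitude 27.6875° N, longitude 109.0417° W.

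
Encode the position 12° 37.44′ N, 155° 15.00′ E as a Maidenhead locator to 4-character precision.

QK72

Shift to the Maidenhead origin (180°W, 90°S): lon 335.25, lat 102.62.
Field: lon ⌊335.25/20⌋ = 16 → Q; lat ⌊102.62/10⌋ = 10 → K.
Square: lon ⌊15.25/2⌋ = 7; lat ⌊2.62/1⌋ = 2.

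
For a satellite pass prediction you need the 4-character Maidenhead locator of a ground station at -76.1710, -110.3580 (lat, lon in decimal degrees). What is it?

Offset from 180°W / 90°S: lon 69.64°, lat 13.83°.
Field: 69.64/20 → 3 → D, 13.83/10 → 1 → B; chars DB.
Square: 9.64/2 → 4, 3.83/1 → 3; chars 43.

DB43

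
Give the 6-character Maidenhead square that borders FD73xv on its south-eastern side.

FD83au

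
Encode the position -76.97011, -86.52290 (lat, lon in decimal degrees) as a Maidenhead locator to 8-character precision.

EB63ra77

Shift to the Maidenhead origin (180°W, 90°S): lon 93.47710, lat 13.02989.
Field: 93.47710/20 → 4 → E, 13.02989/10 → 1 → B; chars EB.
Square: 13.47710/2 → 6, 3.02989/1 → 3; chars 63.
Subsquare: 1.47710/0.0833333 → 17 → r, 0.02989/0.0416667 → 0 → a; chars ra.
Extended square: 0.06043/0.00833333 → 7, 0.02989/0.00416667 → 7; chars 77.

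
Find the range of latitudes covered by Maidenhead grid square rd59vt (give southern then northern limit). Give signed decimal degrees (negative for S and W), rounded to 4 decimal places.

Field R=17, D=3: +17·20° lon, +3·10° lat → SW at lon 160°, lat -60°.
Square 5, 9: +5·2° lon, +9·1° lat → SW at lon 170°, lat -51°.
Subsquare v=21, t=19: +21·0.0833333° lon, +19·0.0416667° lat → SW at lon 171.75°, lat -50.2083°.
Cell spans 0.0833333° lon × 0.0416667° lat.
south -50.2083, north -50.1667.

-50.2083, -50.1667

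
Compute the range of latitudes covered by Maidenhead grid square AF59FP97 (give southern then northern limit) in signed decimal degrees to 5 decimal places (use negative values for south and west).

-30.34583, -30.34167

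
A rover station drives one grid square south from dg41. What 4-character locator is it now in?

DG40

Latitude square 1; −1 → 0.
The longitude characters are unchanged.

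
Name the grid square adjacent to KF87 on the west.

Longitude square 8; −1 → 7.
The latitude characters are unchanged.

KF77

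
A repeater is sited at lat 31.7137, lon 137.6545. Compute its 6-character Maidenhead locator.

Add 180° to longitude and 90° to latitude: 317.6545, 121.7137.
Field: 317.6545/20 → 15 → P, 121.7137/10 → 12 → M; chars PM.
Square: 17.6545/2 → 8, 1.7137/1 → 1; chars 81.
Subsquare: 1.6545/0.0833333 → 19 → t, 0.7137/0.0416667 → 17 → r; chars tr.

PM81tr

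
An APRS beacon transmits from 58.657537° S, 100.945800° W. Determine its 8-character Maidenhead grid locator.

Offset from 180°W / 90°S: lon 79.05420°, lat 31.34246°.
Field (20°×10°, letters A–R): 79.05420/20 → 3 → D, 31.34246/10 → 3 → D; chars DD.
Square (2°×1°, digits 0–9): 19.05420/2 → 9, 1.34246/1 → 1; chars 91.
Subsquare (5′×2.5′, letters a–x): 1.05420/0.0833333 → 12 → m, 0.34246/0.0416667 → 8 → i; chars mi.
Extended square (30″×15″, digits 0–9): 0.05420/0.00833333 → 6, 0.00913/0.00416667 → 2; chars 62.

DD91mi62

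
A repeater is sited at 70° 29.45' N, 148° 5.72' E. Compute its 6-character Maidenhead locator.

QQ40bl

Shift to the Maidenhead origin (180°W, 90°S): lon 328.0953, lat 160.4908.
Field: lon ⌊328.0953/20⌋ = 16 → Q; lat ⌊160.4908/10⌋ = 16 → Q.
Square: lon ⌊8.0953/2⌋ = 4; lat ⌊0.4908/1⌋ = 0.
Subsquare: lon ⌊0.0953/0.0833333⌋ = 1 → b; lat ⌊0.4908/0.0416667⌋ = 11 → l.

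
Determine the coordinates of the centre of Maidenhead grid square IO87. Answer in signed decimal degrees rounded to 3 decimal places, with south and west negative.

Field I=8, O=14: +8·20° lon, +14·10° lat → SW at lon -20°, lat 50°.
Square 8, 7: +8·2° lon, +7·1° lat → SW at lon -4°, lat 57°.
Cell spans 2° lon × 1° lat. Centre is SW corner plus half of each.
latitude 57.500, longitude -3.000.

57.500, -3.000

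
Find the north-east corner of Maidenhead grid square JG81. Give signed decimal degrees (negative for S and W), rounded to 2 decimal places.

-28.00, 18.00

Field J=9, G=6: +9·20° lon, +6·10° lat → SW at lon 0°, lat -30°.
Square 8, 1: +8·2° lon, +1·1° lat → SW at lon 16°, lat -29°.
Cell spans 2° lon × 1° lat. NE corner is SW corner plus one full cell.
latitude -28.00, longitude 18.00.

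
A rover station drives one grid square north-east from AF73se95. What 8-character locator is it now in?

Longitude extended square 9; +1 → 10, wraps to 0, carry into subsquare.
Longitude subsquare s = 18; +1 → 19 = t.
Latitude extended square 5; +1 → 6.

AF73te06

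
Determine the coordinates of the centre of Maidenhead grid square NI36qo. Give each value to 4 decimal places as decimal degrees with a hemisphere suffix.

3.3958° S, 87.3750° E

Field N=13, I=8: +13·20° lon, +8·10° lat → SW at lon 80°, lat -10°.
Square 3, 6: +3·2° lon, +6·1° lat → SW at lon 86°, lat -4°.
Subsquare q=16, o=14: +16·0.0833333° lon, +14·0.0416667° lat → SW at lon 87.3333°, lat -3.41667°.
Cell spans 0.0833333° lon × 0.0416667° lat. Centre is SW corner plus half of each.
latitude 3.3958° S, longitude 87.3750° E.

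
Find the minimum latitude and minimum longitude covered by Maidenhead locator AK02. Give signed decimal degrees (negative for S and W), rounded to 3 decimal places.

Field A=0, K=10: +0·20° lon, +10·10° lat → SW at lon -180°, lat 10°.
Square 0, 2: +0·2° lon, +2·1° lat → SW at lon -180°, lat 12°.
latitude 12.000, longitude -180.000.

12.000, -180.000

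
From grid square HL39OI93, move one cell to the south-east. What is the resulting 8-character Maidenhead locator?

HL39pi02

Longitude extended square 9; +1 → 10, wraps to 0, carry into subsquare.
Longitude subsquare o = 14; +1 → 15 = p.
Latitude extended square 3; −1 → 2.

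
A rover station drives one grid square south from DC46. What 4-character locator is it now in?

Latitude square 6; −1 → 5.
The longitude characters are unchanged.

DC45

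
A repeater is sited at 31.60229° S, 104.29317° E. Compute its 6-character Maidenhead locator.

OF28dj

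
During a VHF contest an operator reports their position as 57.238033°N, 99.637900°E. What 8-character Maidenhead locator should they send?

NO97tf67

Offset from 180°W / 90°S: lon 279.63790°, lat 147.23803°.
Field: 279.63790/20 → 13 → N, 147.23803/10 → 14 → O; chars NO.
Square: 19.63790/2 → 9, 7.23803/1 → 7; chars 97.
Subsquare: 1.63790/0.0833333 → 19 → t, 0.23803/0.0416667 → 5 → f; chars tf.
Extended square: 0.05457/0.00833333 → 6, 0.02970/0.00416667 → 7; chars 67.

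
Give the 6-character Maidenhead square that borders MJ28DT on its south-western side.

Longitude subsquare d = 3; −1 → 2 = c.
Latitude subsquare t = 19; −1 → 18 = s.

MJ28cs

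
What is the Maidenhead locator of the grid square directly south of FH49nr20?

FH49nq29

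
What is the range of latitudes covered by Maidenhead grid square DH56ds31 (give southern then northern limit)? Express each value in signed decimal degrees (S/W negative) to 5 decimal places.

-13.24583, -13.24167

Field D=3, H=7: +3·20° lon, +7·10° lat → SW at lon -120°, lat -20°.
Square 5, 6: +5·2° lon, +6·1° lat → SW at lon -110°, lat -14°.
Subsquare d=3, s=18: +3·0.0833333° lon, +18·0.0416667° lat → SW at lon -109.75°, lat -13.25°.
Extended square 3, 1: +3·0.00833333° lon, +1·0.00416667° lat → SW at lon -109.725°, lat -13.2458°.
Cell spans 0.00833333° lon × 0.00416667° lat.
south -13.24583, north -13.24167.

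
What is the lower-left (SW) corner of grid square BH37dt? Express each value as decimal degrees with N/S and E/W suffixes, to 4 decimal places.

Field B=1, H=7: +1·20° lon, +7·10° lat → SW at lon -160°, lat -20°.
Square 3, 7: +3·2° lon, +7·1° lat → SW at lon -154°, lat -13°.
Subsquare d=3, t=19: +3·0.0833333° lon, +19·0.0416667° lat → SW at lon -153.75°, lat -12.2083°.
latitude 12.2083° S, longitude 153.7500° W.

12.2083° S, 153.7500° W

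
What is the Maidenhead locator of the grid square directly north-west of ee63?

EE54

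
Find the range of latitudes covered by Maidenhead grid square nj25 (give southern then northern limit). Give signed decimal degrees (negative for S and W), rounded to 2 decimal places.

5.00, 6.00

Field N=13, J=9: +13·20° lon, +9·10° lat → SW at lon 80°, lat 0°.
Square 2, 5: +2·2° lon, +5·1° lat → SW at lon 84°, lat 5°.
Cell spans 2° lon × 1° lat.
south 5.00, north 6.00.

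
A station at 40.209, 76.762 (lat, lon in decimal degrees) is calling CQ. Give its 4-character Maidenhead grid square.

Add 180° to longitude and 90° to latitude: 256.76, 130.21.
Field (20°×10°, letters A–R): 256.76/20 → 12 → M, 130.21/10 → 13 → N; chars MN.
Square (2°×1°, digits 0–9): 16.76/2 → 8, 0.21/1 → 0; chars 80.

MN80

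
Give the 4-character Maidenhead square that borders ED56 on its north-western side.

Longitude square 5; −1 → 4.
Latitude square 6; +1 → 7.

ED47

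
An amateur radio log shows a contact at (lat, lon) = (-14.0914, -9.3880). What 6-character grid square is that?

IH55hv

Offset from 180°W / 90°S: lon 170.6120°, lat 75.9086°.
Field (20°×10°, letters A–R): lon ⌊170.6120/20⌋ = 8 → I; lat ⌊75.9086/10⌋ = 7 → H.
Square (2°×1°, digits 0–9): lon ⌊10.6120/2⌋ = 5; lat ⌊5.9086/1⌋ = 5.
Subsquare (5′×2.5′, letters a–x): lon ⌊0.6120/0.0833333⌋ = 7 → h; lat ⌊0.9086/0.0416667⌋ = 21 → v.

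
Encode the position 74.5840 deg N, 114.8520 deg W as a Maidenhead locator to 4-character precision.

DQ24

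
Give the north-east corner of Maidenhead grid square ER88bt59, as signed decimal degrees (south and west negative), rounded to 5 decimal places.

88.83333, -83.86667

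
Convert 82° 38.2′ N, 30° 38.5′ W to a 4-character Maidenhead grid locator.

HR42

Add 180° to longitude and 90° to latitude: 149.36, 172.64.
Field: 149.36/20 → 7 → H, 172.64/10 → 17 → R; chars HR.
Square: 9.36/2 → 4, 2.64/1 → 2; chars 42.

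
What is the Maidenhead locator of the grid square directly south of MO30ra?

MN39rx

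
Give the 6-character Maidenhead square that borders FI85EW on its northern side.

FI85ex

Latitude subsquare w = 22; +1 → 23 = x.
The longitude characters are unchanged.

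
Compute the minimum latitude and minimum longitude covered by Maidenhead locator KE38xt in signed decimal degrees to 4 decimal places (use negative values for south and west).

Field K=10, E=4: +10·20° lon, +4·10° lat → SW at lon 20°, lat -50°.
Square 3, 8: +3·2° lon, +8·1° lat → SW at lon 26°, lat -42°.
Subsquare x=23, t=19: +23·0.0833333° lon, +19·0.0416667° lat → SW at lon 27.9167°, lat -41.2083°.
latitude -41.2083, longitude 27.9167.

-41.2083, 27.9167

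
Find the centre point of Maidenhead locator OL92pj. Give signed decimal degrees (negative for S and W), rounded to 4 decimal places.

22.3958, 119.2917

Field O=14, L=11: +14·20° lon, +11·10° lat → SW at lon 100°, lat 20°.
Square 9, 2: +9·2° lon, +2·1° lat → SW at lon 118°, lat 22°.
Subsquare p=15, j=9: +15·0.0833333° lon, +9·0.0416667° lat → SW at lon 119.25°, lat 22.375°.
Cell spans 0.0833333° lon × 0.0416667° lat. Centre is SW corner plus half of each.
latitude 22.3958, longitude 119.2917.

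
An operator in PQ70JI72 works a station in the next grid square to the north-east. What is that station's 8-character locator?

PQ70ji83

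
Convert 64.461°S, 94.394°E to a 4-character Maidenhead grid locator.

NC75

Offset from 180°W / 90°S: lon 274.39°, lat 25.54°.
Field (20°×10°, letters A–R): 274.39/20 → 13 → N, 25.54/10 → 2 → C; chars NC.
Square (2°×1°, digits 0–9): 14.39/2 → 7, 5.54/1 → 5; chars 75.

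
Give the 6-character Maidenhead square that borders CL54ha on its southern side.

CL53hx

Latitude subsquare a = 0; −1 → -1, wraps to 23 = x, carry into square.
Latitude square 4; −1 → 3.
The longitude characters are unchanged.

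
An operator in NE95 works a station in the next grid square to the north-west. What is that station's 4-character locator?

Longitude square 9; −1 → 8.
Latitude square 5; +1 → 6.

NE86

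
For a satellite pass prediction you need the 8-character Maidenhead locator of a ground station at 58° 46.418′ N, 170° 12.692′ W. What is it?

AO48vs45

Offset from 180°W / 90°S: lon 9.78847°, lat 148.77363°.
Field: lon ⌊9.78847/20⌋ = 0 → A; lat ⌊148.77363/10⌋ = 14 → O.
Square: lon ⌊9.78847/2⌋ = 4; lat ⌊8.77363/1⌋ = 8.
Subsquare: lon ⌊1.78847/0.0833333⌋ = 21 → v; lat ⌊0.77363/0.0416667⌋ = 18 → s.
Extended square: lon ⌊0.03847/0.00833333⌋ = 4; lat ⌊0.02363/0.00416667⌋ = 5.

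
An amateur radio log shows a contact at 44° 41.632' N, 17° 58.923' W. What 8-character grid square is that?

Offset from 180°W / 90°S: lon 162.01795°, lat 134.69387°.
Field: 162.01795/20 → 8 → I, 134.69387/10 → 13 → N; chars IN.
Square: 2.01795/2 → 1, 4.69387/1 → 4; chars 14.
Subsquare: 0.01795/0.0833333 → 0 → a, 0.69387/0.0416667 → 16 → q; chars aq.
Extended square: 0.01795/0.00833333 → 2, 0.02720/0.00416667 → 6; chars 26.

IN14aq26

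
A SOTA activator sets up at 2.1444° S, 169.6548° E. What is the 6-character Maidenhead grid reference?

RI47tu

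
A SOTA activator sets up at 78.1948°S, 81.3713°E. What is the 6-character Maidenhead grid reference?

NB01qt

Add 180° to longitude and 90° to latitude: 261.3713, 11.8052.
Field: lon ⌊261.3713/20⌋ = 13 → N; lat ⌊11.8052/10⌋ = 1 → B.
Square: lon ⌊1.3713/2⌋ = 0; lat ⌊1.8052/1⌋ = 1.
Subsquare: lon ⌊1.3713/0.0833333⌋ = 16 → q; lat ⌊0.8052/0.0416667⌋ = 19 → t.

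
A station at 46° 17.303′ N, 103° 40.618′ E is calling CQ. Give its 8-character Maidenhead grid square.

ON16ug19

Add 180° to longitude and 90° to latitude: 283.67697, 136.28838.
Field: 283.67697/20 → 14 → O, 136.28838/10 → 13 → N; chars ON.
Square: 3.67697/2 → 1, 6.28838/1 → 6; chars 16.
Subsquare: 1.67697/0.0833333 → 20 → u, 0.28838/0.0416667 → 6 → g; chars ug.
Extended square: 0.01030/0.00833333 → 1, 0.03838/0.00416667 → 9; chars 19.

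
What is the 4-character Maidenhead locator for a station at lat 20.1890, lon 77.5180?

Add 180° to longitude and 90° to latitude: 257.52, 110.19.
Field: 257.52/20 → 12 → M, 110.19/10 → 11 → L; chars ML.
Square: 17.52/2 → 8, 0.19/1 → 0; chars 80.

ML80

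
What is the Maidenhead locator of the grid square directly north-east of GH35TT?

GH35uu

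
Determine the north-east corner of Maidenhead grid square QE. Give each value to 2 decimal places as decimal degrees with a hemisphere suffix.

40.00° S, 160.00° E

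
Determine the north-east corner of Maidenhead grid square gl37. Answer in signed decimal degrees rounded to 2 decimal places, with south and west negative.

28.00, -52.00

Field G=6, L=11: +6·20° lon, +11·10° lat → SW at lon -60°, lat 20°.
Square 3, 7: +3·2° lon, +7·1° lat → SW at lon -54°, lat 27°.
Cell spans 2° lon × 1° lat. NE corner is SW corner plus one full cell.
latitude 28.00, longitude -52.00.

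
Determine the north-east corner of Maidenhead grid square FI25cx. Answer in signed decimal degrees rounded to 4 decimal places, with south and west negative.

-4.0000, -75.7500

Field F=5, I=8: +5·20° lon, +8·10° lat → SW at lon -80°, lat -10°.
Square 2, 5: +2·2° lon, +5·1° lat → SW at lon -76°, lat -5°.
Subsquare c=2, x=23: +2·0.0833333° lon, +23·0.0416667° lat → SW at lon -75.8333°, lat -4.04167°.
Cell spans 0.0833333° lon × 0.0416667° lat. NE corner is SW corner plus one full cell.
latitude -4.0000, longitude -75.7500.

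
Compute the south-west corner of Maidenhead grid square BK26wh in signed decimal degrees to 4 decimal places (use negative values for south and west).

Field B=1, K=10: +1·20° lon, +10·10° lat → SW at lon -160°, lat 10°.
Square 2, 6: +2·2° lon, +6·1° lat → SW at lon -156°, lat 16°.
Subsquare w=22, h=7: +22·0.0833333° lon, +7·0.0416667° lat → SW at lon -154.167°, lat 16.2917°.
latitude 16.2917, longitude -154.1667.

16.2917, -154.1667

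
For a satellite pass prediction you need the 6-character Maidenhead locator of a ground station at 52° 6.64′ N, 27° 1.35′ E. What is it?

Shift to the Maidenhead origin (180°W, 90°S): lon 207.0225, lat 142.1107.
Field (20°×10°, letters A–R): 207.0225/20 → 10 → K, 142.1107/10 → 14 → O; chars KO.
Square (2°×1°, digits 0–9): 7.0225/2 → 3, 2.1107/1 → 2; chars 32.
Subsquare (5′×2.5′, letters a–x): 1.0225/0.0833333 → 12 → m, 0.1107/0.0416667 → 2 → c; chars mc.

KO32mc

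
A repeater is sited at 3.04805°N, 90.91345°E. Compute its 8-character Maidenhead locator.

Add 180° to longitude and 90° to latitude: 270.91345, 93.04805.
Field (20°×10°, letters A–R): lon ⌊270.91345/20⌋ = 13 → N; lat ⌊93.04805/10⌋ = 9 → J.
Square (2°×1°, digits 0–9): lon ⌊10.91345/2⌋ = 5; lat ⌊3.04805/1⌋ = 3.
Subsquare (5′×2.5′, letters a–x): lon ⌊0.91345/0.0833333⌋ = 10 → k; lat ⌊0.04805/0.0416667⌋ = 1 → b.
Extended square (30″×15″, digits 0–9): lon ⌊0.08012/0.00833333⌋ = 9; lat ⌊0.00638/0.00416667⌋ = 1.

NJ53kb91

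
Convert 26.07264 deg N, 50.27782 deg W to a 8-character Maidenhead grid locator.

GL46ub67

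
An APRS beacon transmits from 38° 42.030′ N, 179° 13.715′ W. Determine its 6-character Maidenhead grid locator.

AM08jq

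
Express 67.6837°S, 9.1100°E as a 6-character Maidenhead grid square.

Shift to the Maidenhead origin (180°W, 90°S): lon 189.1100, lat 22.3163.
Field: lon ⌊189.1100/20⌋ = 9 → J; lat ⌊22.3163/10⌋ = 2 → C.
Square: lon ⌊9.1100/2⌋ = 4; lat ⌊2.3163/1⌋ = 2.
Subsquare: lon ⌊1.1100/0.0833333⌋ = 13 → n; lat ⌊0.3163/0.0416667⌋ = 7 → h.

JC42nh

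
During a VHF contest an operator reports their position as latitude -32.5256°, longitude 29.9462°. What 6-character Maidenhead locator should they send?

KF47xl

Add 180° to longitude and 90° to latitude: 209.9462, 57.4744.
Field: lon ⌊209.9462/20⌋ = 10 → K; lat ⌊57.4744/10⌋ = 5 → F.
Square: lon ⌊9.9462/2⌋ = 4; lat ⌊7.4744/1⌋ = 7.
Subsquare: lon ⌊1.9462/0.0833333⌋ = 23 → x; lat ⌊0.4744/0.0416667⌋ = 11 → l.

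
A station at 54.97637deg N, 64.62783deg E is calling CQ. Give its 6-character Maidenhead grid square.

Shift to the Maidenhead origin (180°W, 90°S): lon 244.6278, lat 144.9764.
Field: lon ⌊244.6278/20⌋ = 12 → M; lat ⌊144.9764/10⌋ = 14 → O.
Square: lon ⌊4.6278/2⌋ = 2; lat ⌊4.9764/1⌋ = 4.
Subsquare: lon ⌊0.6278/0.0833333⌋ = 7 → h; lat ⌊0.9764/0.0416667⌋ = 23 → x.

MO24hx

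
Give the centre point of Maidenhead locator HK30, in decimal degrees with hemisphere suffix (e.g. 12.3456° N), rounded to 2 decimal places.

Field H=7, K=10: +7·20° lon, +10·10° lat → SW at lon -40°, lat 10°.
Square 3, 0: +3·2° lon, +0·1° lat → SW at lon -34°, lat 10°.
Cell spans 2° lon × 1° lat. Centre is SW corner plus half of each.
latitude 10.50° N, longitude 33.00° W.

10.50° N, 33.00° W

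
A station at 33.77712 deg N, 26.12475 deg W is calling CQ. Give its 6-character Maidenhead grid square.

HM63ws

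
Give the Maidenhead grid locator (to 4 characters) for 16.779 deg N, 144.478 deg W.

BK76

Offset from 180°W / 90°S: lon 35.52°, lat 106.78°.
Field: lon ⌊35.52/20⌋ = 1 → B; lat ⌊106.78/10⌋ = 10 → K.
Square: lon ⌊15.52/2⌋ = 7; lat ⌊6.78/1⌋ = 6.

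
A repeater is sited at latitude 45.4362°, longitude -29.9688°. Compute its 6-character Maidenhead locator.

HN55ak

Add 180° to longitude and 90° to latitude: 150.0312, 135.4362.
Field: lon ⌊150.0312/20⌋ = 7 → H; lat ⌊135.4362/10⌋ = 13 → N.
Square: lon ⌊10.0312/2⌋ = 5; lat ⌊5.4362/1⌋ = 5.
Subsquare: lon ⌊0.0312/0.0833333⌋ = 0 → a; lat ⌊0.4362/0.0416667⌋ = 10 → k.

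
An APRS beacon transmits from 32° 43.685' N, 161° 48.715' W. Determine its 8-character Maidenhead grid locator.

AM92cr24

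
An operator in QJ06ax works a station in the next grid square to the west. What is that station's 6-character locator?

PJ96xx

Longitude subsquare a = 0; −1 → -1, wraps to 23 = x, carry into square.
Longitude square 0; −1 → -1, wraps to 9, carry into field.
Longitude field Q = 16; −1 → 15 = P.
The latitude characters are unchanged.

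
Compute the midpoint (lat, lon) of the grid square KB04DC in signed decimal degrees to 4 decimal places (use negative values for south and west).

-75.8958, 20.2917

Field K=10, B=1: +10·20° lon, +1·10° lat → SW at lon 20°, lat -80°.
Square 0, 4: +0·2° lon, +4·1° lat → SW at lon 20°, lat -76°.
Subsquare d=3, c=2: +3·0.0833333° lon, +2·0.0416667° lat → SW at lon 20.25°, lat -75.9167°.
Cell spans 0.0833333° lon × 0.0416667° lat. Centre is SW corner plus half of each.
latitude -75.8958, longitude 20.2917.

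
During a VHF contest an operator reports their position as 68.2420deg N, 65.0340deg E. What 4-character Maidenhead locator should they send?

MP28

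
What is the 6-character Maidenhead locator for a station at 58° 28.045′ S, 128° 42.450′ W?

CD51pm

Offset from 180°W / 90°S: lon 51.2925°, lat 31.5326°.
Field: lon ⌊51.2925/20⌋ = 2 → C; lat ⌊31.5326/10⌋ = 3 → D.
Square: lon ⌊11.2925/2⌋ = 5; lat ⌊1.5326/1⌋ = 1.
Subsquare: lon ⌊1.2925/0.0833333⌋ = 15 → p; lat ⌊0.5326/0.0416667⌋ = 12 → m.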